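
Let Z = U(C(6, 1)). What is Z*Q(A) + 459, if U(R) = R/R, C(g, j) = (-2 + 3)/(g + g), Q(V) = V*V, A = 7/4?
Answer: 7393/16 ≈ 462.06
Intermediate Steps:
A = 7/4 (A = 7*(¼) = 7/4 ≈ 1.7500)
Q(V) = V²
C(g, j) = 1/(2*g)
U(R) = 1
Z = 1
Z*Q(A) + 459 = 1*(7/4)² + 459 = 1*(49/16) + 459 = 49/16 + 459 = 7393/16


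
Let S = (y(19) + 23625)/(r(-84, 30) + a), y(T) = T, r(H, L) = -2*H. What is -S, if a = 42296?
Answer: -5911/10616 ≈ -0.55680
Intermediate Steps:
S = 5911/10616 (S = (19 + 23625)/(-2*(-84) + 42296) = 23644/(168 + 42296) = 23644/42464 = 23644*(1/42464) = 5911/10616 ≈ 0.55680)
-S = -1*5911/10616 = -5911/10616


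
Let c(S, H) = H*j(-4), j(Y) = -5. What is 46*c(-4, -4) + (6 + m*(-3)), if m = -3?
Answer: 935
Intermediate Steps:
c(S, H) = -5*H (c(S, H) = H*(-5) = -5*H)
46*c(-4, -4) + (6 + m*(-3)) = 46*(-5*(-4)) + (6 - 3*(-3)) = 46*20 + (6 + 9) = 920 + 15 = 935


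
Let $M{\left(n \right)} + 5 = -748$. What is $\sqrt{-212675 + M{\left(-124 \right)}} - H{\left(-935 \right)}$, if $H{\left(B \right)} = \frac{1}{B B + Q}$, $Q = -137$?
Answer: $- \frac{1}{874088} + 2 i \sqrt{53357} \approx -1.144 \cdot 10^{-6} + 461.98 i$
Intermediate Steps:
$M{\left(n \right)} = -753$ ($M{\left(n \right)} = -5 - 748 = -753$)
$H{\left(B \right)} = \frac{1}{-137 + B^{2}}$ ($H{\left(B \right)} = \frac{1}{B B - 137} = \frac{1}{B^{2} - 137} = \frac{1}{-137 + B^{2}}$)
$\sqrt{-212675 + M{\left(-124 \right)}} - H{\left(-935 \right)} = \sqrt{-212675 - 753} - \frac{1}{-137 + \left(-935\right)^{2}} = \sqrt{-213428} - \frac{1}{-137 + 874225} = 2 i \sqrt{53357} - \frac{1}{874088} = - \frac{1}{874088} + 2 i \sqrt{53357}$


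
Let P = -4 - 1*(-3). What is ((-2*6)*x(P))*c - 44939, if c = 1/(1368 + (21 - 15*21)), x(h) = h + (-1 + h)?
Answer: -8044075/179 ≈ -44939.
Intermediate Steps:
P = -1 (P = -4 + 3 = -1)
x(h) = -1 + 2*h
c = 1/1074 (c = 1/(1368 + (21 - 315)) = 1/(1368 - 294) = 1/1074 ≈ 0.00093110)
((-2*6)*x(P))*c - 44939 = ((-2*6)*(-1 + 2*(-1)))*(1/1074) - 44939 = -12*(-1 - 2)*(1/1074) - 44939 = -12*(-3)*(1/1074) - 44939 = 36*(1/1074) - 44939 = 6/179 - 44939 = -8044075/179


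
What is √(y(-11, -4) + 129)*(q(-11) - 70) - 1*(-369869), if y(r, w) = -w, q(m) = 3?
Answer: 369869 - 67*√133 ≈ 3.6910e+5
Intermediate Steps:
√(y(-11, -4) + 129)*(q(-11) - 70) - 1*(-369869) = √(-1*(-4) + 129)*(3 - 70) - 1*(-369869) = √(4 + 129)*(-67) + 369869 = √133*(-67) + 369869 = -67*√133 + 369869 = 369869 - 67*√133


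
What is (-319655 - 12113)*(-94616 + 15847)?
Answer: 26133033592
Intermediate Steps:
(-319655 - 12113)*(-94616 + 15847) = -331768*(-78769) = 26133033592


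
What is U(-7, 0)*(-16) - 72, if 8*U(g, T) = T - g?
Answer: -86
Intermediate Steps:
U(g, T) = -g/8 + T/8 (U(g, T) = (T - g)/8 = -g/8 + T/8)
U(-7, 0)*(-16) - 72 = (-1/8*(-7) + (1/8)*0)*(-16) - 72 = (7/8 + 0)*(-16) - 72 = (7/8)*(-16) - 72 = -14 - 72 = -86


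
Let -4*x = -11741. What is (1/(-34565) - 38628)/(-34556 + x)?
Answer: 5340707284/4371884895 ≈ 1.2216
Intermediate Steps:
x = 11741/4 (x = -¼*(-11741) = 11741/4 ≈ 2935.3)
(1/(-34565) - 38628)/(-34556 + x) = (1/(-34565) - 38628)/(-34556 + 11741/4) = (-1/34565 - 38628)/(-126483/4) = -1335176821/34565*(-4/126483) = 5340707284/4371884895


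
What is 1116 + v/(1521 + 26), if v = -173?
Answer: 1726279/1547 ≈ 1115.9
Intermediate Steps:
1116 + v/(1521 + 26) = 1116 - 173/(1521 + 26) = 1116 - 173/1547 = 1726279/1547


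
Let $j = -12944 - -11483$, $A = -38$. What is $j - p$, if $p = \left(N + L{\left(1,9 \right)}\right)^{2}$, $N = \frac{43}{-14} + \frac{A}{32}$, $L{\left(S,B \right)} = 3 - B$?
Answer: $- \frac{19646985}{12544} \approx -1566.2$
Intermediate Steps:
$N = - \frac{477}{112}$ ($N = \frac{43}{-14} - \frac{38}{32} = 43 \left(- \frac{1}{14}\right) - \frac{19}{16} = - \frac{43}{14} - \frac{19}{16} = - \frac{477}{112} \approx -4.2589$)
$p = \frac{1320201}{12544}$ ($p = \left(- \frac{477}{112} + \left(3 - 9\right)\right)^{2} = \left(- \frac{477}{112} - 6\right)^{2} = \left(- \frac{1149}{112}\right)^{2} = \frac{1320201}{12544} \approx 105.25$)
$j = -1461$ ($j = -12944 + 11483 = -1461$)
$j - p = -1461 - \frac{1320201}{12544} = - \frac{19646985}{12544}$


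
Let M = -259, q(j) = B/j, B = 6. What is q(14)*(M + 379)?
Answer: 360/7 ≈ 51.429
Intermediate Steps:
q(j) = 6/j
q(14)*(M + 379) = (6/14)*(-259 + 379) = (6*(1/14))*120 = (3/7)*120 = 360/7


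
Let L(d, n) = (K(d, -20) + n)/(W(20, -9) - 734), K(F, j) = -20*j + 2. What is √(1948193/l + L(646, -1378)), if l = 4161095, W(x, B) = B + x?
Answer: √16455654964599986415/3008471685 ≈ 1.3484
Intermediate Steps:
K(F, j) = 2 - 20*j
L(d, n) = -134/241 - n/723 (L(d, n) = ((2 - 20*(-20)) + n)/((-9 + 20) - 734) = ((2 + 400) + n)/(11 - 734) = (402 + n)/(-723) = (402 + n)*(-1/723) = -134/241 - n/723)
√(1948193/l + L(646, -1378)) = √(1948193/4161095 + (-134/241 - 1/723*(-1378))) = √(1948193*(1/4161095) + (-134/241 + 1378/723)) = √(1948193/4161095 + 976/723) = √(5469772259/3008471685) = √16455654964599986415/3008471685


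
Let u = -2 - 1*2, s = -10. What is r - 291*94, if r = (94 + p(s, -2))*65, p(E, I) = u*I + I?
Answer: -20854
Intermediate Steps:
u = -4 (u = -2 - 2 = -4)
p(E, I) = -3*I (p(E, I) = -4*I + I = -3*I)
r = 6500 (r = (94 - 3*(-2))*65 = (94 + 6)*65 = 100*65 = 6500)
r - 291*94 = 6500 - 291*94 = 6500 - 27354 = -20854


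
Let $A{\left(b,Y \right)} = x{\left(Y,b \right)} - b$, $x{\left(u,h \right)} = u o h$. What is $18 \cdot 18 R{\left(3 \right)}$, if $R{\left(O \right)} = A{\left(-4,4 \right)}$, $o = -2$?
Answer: $11664$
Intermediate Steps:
$x{\left(u,h \right)} = - 2 h u$ ($x{\left(u,h \right)} = u \left(-2\right) h = - 2 u h = - 2 h u$)
$A{\left(b,Y \right)} = - b - 2 Y b$ ($A{\left(b,Y \right)} = - 2 b Y - b = - 2 Y b - b = - b - 2 Y b$)
$R{\left(O \right)} = 36$ ($R{\left(O \right)} = - 4 \left(-1 - 8\right) = \left(-4\right) \left(-9\right) = 36$)
$18 \cdot 18 R{\left(3 \right)} = 18 \cdot 18 \cdot 36 = 324 \cdot 36 = 11664$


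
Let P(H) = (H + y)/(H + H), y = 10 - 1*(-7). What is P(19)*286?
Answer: 5148/19 ≈ 270.95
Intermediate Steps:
y = 17 (y = 10 + 7 = 17)
P(H) = (17 + H)/(2*H) (P(H) = (H + 17)/(H + H) = (17 + H)/((2*H)) = (17 + H)*(1/(2*H)) = (17 + H)/(2*H))
P(19)*286 = ((1/2)*(17 + 19)/19)*286 = ((1/2)*(1/19)*36)*286 = (18/19)*286 = 5148/19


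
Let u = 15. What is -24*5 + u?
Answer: -105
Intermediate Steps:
-24*5 + u = -24*5 + 15 = -120 + 15 = -105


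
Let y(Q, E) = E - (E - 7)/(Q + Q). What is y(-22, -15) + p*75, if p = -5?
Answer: -781/2 ≈ -390.50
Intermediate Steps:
y(Q, E) = E - (-7 + E)/(2*Q)
y(-22, -15) + p*75 = (1/2)*(7 - 1*(-15) + 2*(-15)*(-22))/(-22) - 5*75 = (1/2)*(-1/22)*(7 + 15 + 660) - 375 = (1/2)*(-1/22)*682 - 375 = -31/2 - 375 = -781/2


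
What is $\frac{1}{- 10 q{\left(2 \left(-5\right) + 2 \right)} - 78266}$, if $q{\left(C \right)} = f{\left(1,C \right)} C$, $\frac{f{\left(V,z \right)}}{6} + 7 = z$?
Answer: $- \frac{1}{85466} \approx -1.1701 \cdot 10^{-5}$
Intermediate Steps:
$f{\left(V,z \right)} = -42 + 6 z$
$q{\left(C \right)} = C \left(-42 + 6 C\right)$ ($q{\left(C \right)} = \left(-42 + 6 C\right) C = C \left(-42 + 6 C\right)$)
$\frac{1}{- 10 q{\left(2 \left(-5\right) + 2 \right)} - 78266} = \frac{1}{- 10 \cdot 6 \left(2 \left(-5\right) + 2\right) \left(-7 + \left(2 \left(-5\right) + 2\right)\right) - 78266} = \frac{1}{- 10 \cdot 6 \left(-10 + 2\right) \left(-7 + \left(-10 + 2\right)\right) - 78266} = \frac{1}{- 10 \cdot 6 \left(-8\right) \left(-7 - 8\right) - 78266} = \frac{1}{- 10 \cdot 6 \left(-8\right) \left(-15\right) - 78266} = \frac{1}{\left(-10\right) 720 - 78266} = \frac{1}{-7200 - 78266} = \frac{1}{-85466} = - \frac{1}{85466}$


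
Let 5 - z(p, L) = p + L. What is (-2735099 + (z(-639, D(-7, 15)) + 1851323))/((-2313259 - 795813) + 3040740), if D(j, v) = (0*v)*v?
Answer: 220783/17083 ≈ 12.924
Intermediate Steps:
D(j, v) = 0 (D(j, v) = 0*v = 0)
z(p, L) = 5 - L - p (z(p, L) = 5 - (p + L) = 5 - (L + p) = 5 + (-L - p) = 5 - L - p)
(-2735099 + (z(-639, D(-7, 15)) + 1851323))/((-2313259 - 795813) + 3040740) = (-2735099 + ((5 - 1*0 - 1*(-639)) + 1851323))/((-2313259 - 795813) + 3040740) = (-2735099 + ((5 + 0 + 639) + 1851323))/(-3109072 + 3040740) = (-2735099 + (644 + 1851323))/(-68332) = (-2735099 + 1851967)*(-1/68332) = -883132*(-1/68332) = 220783/17083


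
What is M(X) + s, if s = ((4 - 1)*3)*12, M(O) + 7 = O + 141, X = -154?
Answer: 88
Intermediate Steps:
M(O) = 134 + O (M(O) = -7 + (O + 141) = -7 + (141 + O) = 134 + O)
s = 108 (s = (3*3)*12 = 9*12 = 108)
M(X) + s = (134 - 154) + 108 = -20 + 108 = 88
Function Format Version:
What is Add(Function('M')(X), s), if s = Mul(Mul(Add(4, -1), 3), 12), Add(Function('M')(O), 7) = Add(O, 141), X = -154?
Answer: 88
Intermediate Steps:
Function('M')(O) = Add(134, O) (Function('M')(O) = Add(-7, Add(O, 141)) = Add(-7, Add(141, O)) = Add(134, O))
s = 108 (s = Mul(Mul(3, 3), 12) = Mul(9, 12) = 108)
Add(Function('M')(X), s) = Add(Add(134, -154), 108) = Add(-20, 108) = 88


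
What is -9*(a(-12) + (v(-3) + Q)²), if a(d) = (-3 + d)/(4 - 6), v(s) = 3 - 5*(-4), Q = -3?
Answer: -7335/2 ≈ -3667.5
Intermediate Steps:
v(s) = 23 (v(s) = 3 + 20 = 23)
a(d) = 3/2 - d/2 (a(d) = (-3 + d)/(-2) = (-3 + d)*(-½) = 3/2 - d/2)
-9*(a(-12) + (v(-3) + Q)²) = -9*((3/2 - ½*(-12)) + (23 - 3)²) = -9*((3/2 + 6) + 20²) = -9*(15/2 + 400) = -9*815/2 = -7335/2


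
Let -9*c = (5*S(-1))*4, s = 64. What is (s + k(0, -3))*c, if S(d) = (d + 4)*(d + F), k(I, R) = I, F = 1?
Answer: 0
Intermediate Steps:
S(d) = (1 + d)*(4 + d) (S(d) = (d + 4)*(d + 1) = (4 + d)*(1 + d) = (1 + d)*(4 + d))
c = 0 (c = -5*(4 + (-1)**2 + 5*(-1))*4/9 = -5*(4 + 1 - 5)*4/9 = -5*0*4/9 = -0*4 = -1/9*0 = 0)
(s + k(0, -3))*c = (64 + 0)*0 = 64*0 = 0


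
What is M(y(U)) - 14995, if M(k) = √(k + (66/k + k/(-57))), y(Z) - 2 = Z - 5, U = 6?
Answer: -14995 + √9006/19 ≈ -14990.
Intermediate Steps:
y(Z) = -3 + Z (y(Z) = 2 + (Z - 5) = 2 + (-5 + Z) = -3 + Z)
M(k) = √(66/k + 56*k/57) (M(k) = √(k + (66/k + k*(-1/57))) = √(k + (66/k - k/57)) = √(66/k + 56*k/57))
M(y(U)) - 14995 = √(3192*(-3 + 6) + 214434/(-3 + 6))/57 - 14995 = √(3192*3 + 214434/3)/57 - 14995 = √(9576 + 214434*(⅓))/57 - 14995 = √(9576 + 71478)/57 - 14995 = √81054/57 - 14995 = (3*√9006)/57 - 14995 = √9006/19 - 14995 = -14995 + √9006/19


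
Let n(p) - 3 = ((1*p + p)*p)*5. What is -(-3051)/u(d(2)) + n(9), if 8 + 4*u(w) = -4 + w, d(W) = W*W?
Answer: -1425/2 ≈ -712.50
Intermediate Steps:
d(W) = W²
u(w) = -3 + w/4 (u(w) = -2 + (-4 + w)/4 = -2 + (-1 + w/4) = -3 + w/4)
n(p) = 3 + 10*p² (n(p) = 3 + ((1*p + p)*p)*5 = 3 + ((p + p)*p)*5 = 3 + ((2*p)*p)*5 = 3 + (2*p²)*5 = 3 + 10*p²)
-(-3051)/u(d(2)) + n(9) = -(-3051)/(-3 + (¼)*2²) + (3 + 10*9²) = -(-3051)/(-3 + (¼)*4) + (3 + 10*81) = -(-3051)/(-3 + 1) + (3 + 810) = -(-3051)/(-2) + 813 = -(-3051)*(-1)/2 + 813 = -113*27/2 + 813 = -3051/2 + 813 = -1425/2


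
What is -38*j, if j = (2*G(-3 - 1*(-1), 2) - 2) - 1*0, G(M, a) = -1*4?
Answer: 380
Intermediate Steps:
G(M, a) = -4
j = -10 (j = (2*(-4) - 2) - 1*0 = (-8 - 2) + 0 = -10 + 0 = -10)
-38*j = -38*(-10) = 380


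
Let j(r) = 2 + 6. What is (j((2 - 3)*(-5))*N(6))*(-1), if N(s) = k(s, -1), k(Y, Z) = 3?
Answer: -24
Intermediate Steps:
j(r) = 8
N(s) = 3
(j((2 - 3)*(-5))*N(6))*(-1) = (8*3)*(-1) = 24*(-1) = -24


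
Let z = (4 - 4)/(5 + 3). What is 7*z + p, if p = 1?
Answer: 1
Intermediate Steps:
z = 0 (z = 0/8 = 0*(1/8) = 0)
7*z + p = 7*0 + 1 = 0 + 1 = 1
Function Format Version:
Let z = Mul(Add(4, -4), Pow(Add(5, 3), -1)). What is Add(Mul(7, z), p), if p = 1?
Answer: 1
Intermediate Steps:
z = 0 (z = Mul(0, Pow(8, -1)) = Mul(0, Rational(1, 8)) = 0)
Add(Mul(7, z), p) = Add(Mul(7, 0), 1) = Add(0, 1) = 1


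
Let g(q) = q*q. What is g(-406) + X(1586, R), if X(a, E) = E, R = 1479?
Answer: 166315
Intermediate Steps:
g(q) = q²
g(-406) + X(1586, R) = (-406)² + 1479 = 164836 + 1479 = 166315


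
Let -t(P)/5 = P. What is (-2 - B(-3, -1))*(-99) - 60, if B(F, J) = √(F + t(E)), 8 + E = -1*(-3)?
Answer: 138 + 99*√22 ≈ 602.35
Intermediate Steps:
E = -5 (E = -8 - 1*(-3) = -8 + 3 = -5)
t(P) = -5*P
B(F, J) = √(25 + F) (B(F, J) = √(F - 5*(-5)) = √(F + 25) = √(25 + F))
(-2 - B(-3, -1))*(-99) - 60 = (-2 - √(25 - 3))*(-99) - 60 = (-2 - √22)*(-99) - 60 = (198 + 99*√22) - 60 = 138 + 99*√22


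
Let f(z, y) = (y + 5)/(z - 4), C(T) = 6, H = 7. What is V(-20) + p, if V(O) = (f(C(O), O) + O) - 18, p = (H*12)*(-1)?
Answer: -259/2 ≈ -129.50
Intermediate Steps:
p = -84 (p = (7*12)*(-1) = 84*(-1) = -84)
f(z, y) = (5 + y)/(-4 + z)
V(O) = -31/2 + 3*O/2 (V(O) = ((5 + O)/(-4 + 6) + O) - 18 = ((5 + O)/2 + O) - 18 = ((5/2 + O/2) + O) - 18 = (5/2 + 3*O/2) - 18 = -31/2 + 3*O/2)
V(-20) + p = (-31/2 + (3/2)*(-20)) - 84 = (-31/2 - 30) - 84 = -91/2 - 84 = -259/2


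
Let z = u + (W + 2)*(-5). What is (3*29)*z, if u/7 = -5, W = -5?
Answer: -1740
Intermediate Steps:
u = -35 (u = 7*(-5) = -35)
z = -20 (z = -35 + (-5 + 2)*(-5) = -35 - 3*(-5) = -35 + 15 = -20)
(3*29)*z = (3*29)*(-20) = 87*(-20) = -1740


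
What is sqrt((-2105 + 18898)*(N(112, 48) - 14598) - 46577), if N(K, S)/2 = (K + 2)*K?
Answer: sqrt(183635257) ≈ 13551.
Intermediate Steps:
N(K, S) = 2*K*(2 + K) (N(K, S) = 2*((K + 2)*K) = 2*((2 + K)*K) = 2*(K*(2 + K)) = 2*K*(2 + K))
sqrt((-2105 + 18898)*(N(112, 48) - 14598) - 46577) = sqrt((-2105 + 18898)*(2*112*(2 + 112) - 14598) - 46577) = sqrt(16793*(2*112*114 - 14598) - 46577) = sqrt(16793*(25536 - 14598) - 46577) = sqrt(16793*10938 - 46577) = sqrt(183681834 - 46577) = sqrt(183635257)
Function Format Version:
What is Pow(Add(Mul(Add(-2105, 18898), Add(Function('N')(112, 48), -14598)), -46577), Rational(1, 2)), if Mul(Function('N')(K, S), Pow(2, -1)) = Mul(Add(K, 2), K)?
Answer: Pow(183635257, Rational(1, 2)) ≈ 13551.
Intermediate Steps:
Function('N')(K, S) = Mul(2, K, Add(2, K)) (Function('N')(K, S) = Mul(2, Mul(Add(K, 2), K)) = Mul(2, Mul(Add(2, K), K)) = Mul(2, Mul(K, Add(2, K))) = Mul(2, K, Add(2, K)))
Pow(Add(Mul(Add(-2105, 18898), Add(Function('N')(112, 48), -14598)), -46577), Rational(1, 2)) = Pow(Add(Mul(Add(-2105, 18898), Add(Mul(2, 112, Add(2, 112)), -14598)), -46577), Rational(1, 2)) = Pow(Add(Mul(16793, Add(Mul(2, 112, 114), -14598)), -46577), Rational(1, 2)) = Pow(Add(Mul(16793, Add(25536, -14598)), -46577), Rational(1, 2)) = Pow(Add(Mul(16793, 10938), -46577), Rational(1, 2)) = Pow(Add(183681834, -46577), Rational(1, 2)) = Pow(183635257, Rational(1, 2))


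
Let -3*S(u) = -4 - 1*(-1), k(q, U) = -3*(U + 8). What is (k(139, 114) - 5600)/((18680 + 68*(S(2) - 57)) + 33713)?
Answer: -5966/48585 ≈ -0.12280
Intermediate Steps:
k(q, U) = -24 - 3*U (k(q, U) = -3*(8 + U) = -24 - 3*U)
S(u) = 1 (S(u) = -(-4 - 1*(-1))/3 = -(-4 + 1)/3 = -1/3*(-3) = 1)
(k(139, 114) - 5600)/((18680 + 68*(S(2) - 57)) + 33713) = ((-24 - 3*114) - 5600)/((18680 + 68*(1 - 57)) + 33713) = ((-24 - 342) - 5600)/((18680 + 68*(-56)) + 33713) = (-366 - 5600)/((18680 - 3808) + 33713) = -5966/(14872 + 33713) = -5966/48585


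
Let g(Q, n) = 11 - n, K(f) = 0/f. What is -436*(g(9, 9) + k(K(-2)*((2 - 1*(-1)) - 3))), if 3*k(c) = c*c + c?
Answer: -872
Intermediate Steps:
K(f) = 0
k(c) = c/3 + c²/3 (k(c) = (c*c + c)/3 = (c² + c)/3 = (c + c²)/3 = c/3 + c²/3)
-436*(g(9, 9) + k(K(-2)*((2 - 1*(-1)) - 3))) = -436*((11 - 1*9) + (0*((2 - 1*(-1)) - 3))*(1 + 0*((2 - 1*(-1)) - 3))/3) = -436*((11 - 9) + (0*((2 + 1) - 3))*(1 + 0*((2 + 1) - 3))/3) = -436*(2 + (0*(3 - 3))*(1 + 0*(3 - 3))/3) = -436*(2 + (0*0)*(1 + 0*0)/3) = -436*(2 + (⅓)*0*(1 + 0)) = -436*(2 + (⅓)*0*1) = -436*(2 + 0) = -436*2 = -872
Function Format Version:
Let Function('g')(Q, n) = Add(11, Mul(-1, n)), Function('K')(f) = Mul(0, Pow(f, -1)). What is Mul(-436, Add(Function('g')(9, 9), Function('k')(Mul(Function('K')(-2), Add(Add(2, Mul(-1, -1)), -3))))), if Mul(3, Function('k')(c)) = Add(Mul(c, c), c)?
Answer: -872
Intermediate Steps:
Function('K')(f) = 0
Function('k')(c) = Add(Mul(Rational(1, 3), c), Mul(Rational(1, 3), Pow(c, 2))) (Function('k')(c) = Mul(Rational(1, 3), Add(Mul(c, c), c)) = Mul(Rational(1, 3), Add(Pow(c, 2), c)) = Mul(Rational(1, 3), Add(c, Pow(c, 2))) = Add(Mul(Rational(1, 3), c), Mul(Rational(1, 3), Pow(c, 2))))
Mul(-436, Add(Function('g')(9, 9), Function('k')(Mul(Function('K')(-2), Add(Add(2, Mul(-1, -1)), -3))))) = Mul(-436, Add(Add(11, Mul(-1, 9)), Mul(Rational(1, 3), Mul(0, Add(Add(2, Mul(-1, -1)), -3)), Add(1, Mul(0, Add(Add(2, Mul(-1, -1)), -3)))))) = Mul(-436, Add(Add(11, -9), Mul(Rational(1, 3), Mul(0, Add(Add(2, 1), -3)), Add(1, Mul(0, Add(Add(2, 1), -3)))))) = Mul(-436, Add(2, Mul(Rational(1, 3), Mul(0, Add(3, -3)), Add(1, Mul(0, Add(3, -3)))))) = Mul(-436, Add(2, Mul(Rational(1, 3), Mul(0, 0), Add(1, Mul(0, 0))))) = Mul(-436, Add(2, Mul(Rational(1, 3), 0, Add(1, 0)))) = Mul(-436, Add(2, Mul(Rational(1, 3), 0, 1))) = Mul(-436, Add(2, 0)) = Mul(-436, 2) = -872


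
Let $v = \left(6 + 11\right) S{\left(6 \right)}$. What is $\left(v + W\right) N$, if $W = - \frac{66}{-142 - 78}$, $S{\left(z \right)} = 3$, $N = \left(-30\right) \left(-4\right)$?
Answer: $6156$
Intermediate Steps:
$N = 120$
$v = 51$ ($v = \left(6 + 11\right) 3 = 17 \cdot 3 = 51$)
$W = \frac{3}{10}$ ($W = - \frac{66}{-142 - 78} = - \frac{66}{-220} = \left(-66\right) \left(- \frac{1}{220}\right) = \frac{3}{10} \approx 0.3$)
$\left(v + W\right) N = \left(51 + \frac{3}{10}\right) 120 = \frac{513}{10} \cdot 120 = 6156$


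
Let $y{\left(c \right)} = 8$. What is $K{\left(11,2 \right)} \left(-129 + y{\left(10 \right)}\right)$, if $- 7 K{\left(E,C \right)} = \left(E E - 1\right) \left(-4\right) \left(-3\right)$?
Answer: $\frac{174240}{7} \approx 24891.0$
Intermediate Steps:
$K{\left(E,C \right)} = \frac{12}{7} - \frac{12 E^{2}}{7}$ ($K{\left(E,C \right)} = - \frac{\left(E E - 1\right) \left(-4\right) \left(-3\right)}{7} = - \frac{\left(E^{2} - 1\right) \left(-4\right) \left(-3\right)}{7} = - \frac{\left(-1 + E^{2}\right) \left(-4\right) \left(-3\right)}{7} = - \frac{\left(4 - 4 E^{2}\right) \left(-3\right)}{7} = - \frac{-12 + 12 E^{2}}{7} = \frac{12}{7} - \frac{12 E^{2}}{7}$)
$K{\left(11,2 \right)} \left(-129 + y{\left(10 \right)}\right) = \left(\frac{12}{7} - \frac{12 \cdot 11^{2}}{7}\right) \left(-129 + 8\right) = \left(\frac{12}{7} - \frac{1452}{7}\right) \left(-121\right) = \left(- \frac{1440}{7}\right) \left(-121\right) = \frac{174240}{7}$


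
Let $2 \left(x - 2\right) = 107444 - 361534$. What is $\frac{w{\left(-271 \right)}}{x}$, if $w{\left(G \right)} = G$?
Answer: $\frac{271}{127043} \approx 0.0021331$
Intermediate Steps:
$x = -127043$ ($x = 2 + \frac{107444 - 361534}{2} = 2 + \frac{1}{2} \left(-254090\right) = 2 - 127045 = -127043$)
$\frac{w{\left(-271 \right)}}{x} = - \frac{271}{-127043} = \left(-271\right) \left(- \frac{1}{127043}\right) = \frac{271}{127043}$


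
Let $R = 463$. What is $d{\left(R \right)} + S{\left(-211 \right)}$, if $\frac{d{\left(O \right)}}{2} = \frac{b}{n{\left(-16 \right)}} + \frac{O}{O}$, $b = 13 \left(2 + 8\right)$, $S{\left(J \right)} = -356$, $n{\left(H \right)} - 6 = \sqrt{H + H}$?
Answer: $\frac{4 \left(- 177 \sqrt{2} + 233 i\right)}{- 3 i + 2 \sqrt{2}} \approx -331.06 - 21.629 i$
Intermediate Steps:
$n{\left(H \right)} = 6 + \sqrt{2} \sqrt{H}$ ($n{\left(H \right)} = 6 + \sqrt{H + H} = 6 + \sqrt{2 H} = 6 + \sqrt{2} \sqrt{H}$)
$b = 130$ ($b = 13 \cdot 10 = 130$)
$d{\left(O \right)} = 2 + \frac{260}{6 + 4 i \sqrt{2}}$ ($d{\left(O \right)} = 2 \left(\frac{130}{6 + \sqrt{2} \sqrt{-16}} + \frac{O}{O}\right) = 2 \left(\frac{130}{6 + \sqrt{2} \cdot 4 i} + 1\right) = 2 \left(\frac{130}{6 + 4 i \sqrt{2}} + 1\right) = 2 \left(1 + \frac{130}{6 + 4 i \sqrt{2}}\right) = 2 + \frac{260}{6 + 4 i \sqrt{2}}$)
$d{\left(R \right)} + S{\left(-211 \right)} = \left(\frac{424}{17} - \frac{260 i \sqrt{2}}{17}\right) - 356 = - \frac{5628}{17} - \frac{260 i \sqrt{2}}{17}$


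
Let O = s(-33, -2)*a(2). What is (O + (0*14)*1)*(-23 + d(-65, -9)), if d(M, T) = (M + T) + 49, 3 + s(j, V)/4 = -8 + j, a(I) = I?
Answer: 16896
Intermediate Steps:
s(j, V) = -44 + 4*j (s(j, V) = -12 + 4*(-8 + j) = -12 + (-32 + 4*j) = -44 + 4*j)
d(M, T) = 49 + M + T
O = -352 (O = (-44 + 4*(-33))*2 = (-44 - 132)*2 = -176*2 = -352)
(O + (0*14)*1)*(-23 + d(-65, -9)) = (-352 + (0*14)*1)*(-23 + (49 - 65 - 9)) = (-352 + 0*1)*(-23 - 25) = (-352 + 0)*(-48) = -352*(-48) = 16896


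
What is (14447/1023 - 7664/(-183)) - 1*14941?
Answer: -309622844/20801 ≈ -14885.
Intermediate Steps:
(14447/1023 - 7664/(-183)) - 1*14941 = (14447*(1/1023) - 7664*(-1/183)) - 14941 = (14447/1023 + 7664/183) - 14941 = 1164897/20801 - 14941 = -309622844/20801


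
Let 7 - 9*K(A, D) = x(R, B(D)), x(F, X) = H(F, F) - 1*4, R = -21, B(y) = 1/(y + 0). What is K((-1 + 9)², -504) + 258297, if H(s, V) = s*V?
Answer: 2324243/9 ≈ 2.5825e+5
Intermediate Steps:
H(s, V) = V*s
B(y) = 1/y
x(F, X) = -4 + F² (x(F, X) = F*F - 1*4 = F² - 4 = -4 + F²)
K(A, D) = -430/9 (K(A, D) = 7/9 - (-4 + (-21)²)/9 = 7/9 - (-4 + 441)/9 = 7/9 - ⅑*437 = 7/9 - 437/9 = -430/9)
K((-1 + 9)², -504) + 258297 = -430/9 + 258297 = 2324243/9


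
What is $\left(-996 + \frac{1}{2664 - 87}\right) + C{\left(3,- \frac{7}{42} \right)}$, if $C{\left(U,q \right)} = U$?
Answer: $- \frac{2558960}{2577} \approx -993.0$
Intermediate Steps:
$\left(-996 + \frac{1}{2664 - 87}\right) + C{\left(3,- \frac{7}{42} \right)} = \left(-996 + \frac{1}{2664 - 87}\right) + 3 = \left(-996 + \frac{1}{2577}\right) + 3 = - \frac{2566691}{2577} + 3 = - \frac{2558960}{2577}$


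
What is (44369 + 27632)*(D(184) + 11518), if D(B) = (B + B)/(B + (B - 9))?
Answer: 297747895330/359 ≈ 8.2938e+8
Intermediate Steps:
D(B) = 2*B/(-9 + 2*B) (D(B) = (2*B)/(B + (-9 + B)) = (2*B)/(-9 + 2*B) = 2*B/(-9 + 2*B))
(44369 + 27632)*(D(184) + 11518) = (44369 + 27632)*(2*184/(-9 + 2*184) + 11518) = 72001*(2*184/(-9 + 368) + 11518) = 72001*(2*184/359 + 11518) = 72001*(2*184*(1/359) + 11518) = 72001*(368/359 + 11518) = 72001*(4135330/359) = 297747895330/359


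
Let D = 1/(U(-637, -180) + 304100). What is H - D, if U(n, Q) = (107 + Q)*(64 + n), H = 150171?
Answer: 51948503858/345929 ≈ 1.5017e+5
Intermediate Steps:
U(n, Q) = (64 + n)*(107 + Q)
D = 1/345929 (D = 1/((6848 + 64*(-180) + 107*(-637) - 180*(-637)) + 304100) = 1/((6848 - 11520 - 68159 + 114660) + 304100) = 1/(41829 + 304100) = 1/345929 ≈ 2.8908e-6)
H - D = 150171 - 1*1/345929 = 150171 - 1/345929 = 51948503858/345929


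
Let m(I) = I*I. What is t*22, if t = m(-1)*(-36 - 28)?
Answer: -1408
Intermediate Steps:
m(I) = I**2
t = -64 (t = (-1)**2*(-36 - 28) = 1*(-64) = -64)
t*22 = -64*22 = -1408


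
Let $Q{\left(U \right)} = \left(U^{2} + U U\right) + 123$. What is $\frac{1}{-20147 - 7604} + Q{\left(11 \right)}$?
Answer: $\frac{10129114}{27751} \approx 365.0$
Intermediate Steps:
$Q{\left(U \right)} = 123 + 2 U^{2}$ ($Q{\left(U \right)} = \left(U^{2} + U^{2}\right) + 123 = 2 U^{2} + 123 = 123 + 2 U^{2}$)
$\frac{1}{-20147 - 7604} + Q{\left(11 \right)} = \frac{1}{-20147 - 7604} + \left(123 + 2 \cdot 11^{2}\right) = \frac{1}{-27751} + \left(123 + 2 \cdot 121\right) = - \frac{1}{27751} + \left(123 + 242\right) = - \frac{1}{27751} + 365 = \frac{10129114}{27751}$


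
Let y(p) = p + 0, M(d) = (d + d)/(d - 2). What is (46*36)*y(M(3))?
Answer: 9936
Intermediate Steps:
M(d) = 2*d/(-2 + d) (M(d) = (2*d)/(-2 + d) = 2*d/(-2 + d))
y(p) = p
(46*36)*y(M(3)) = (46*36)*(2*3/(-2 + 3)) = 1656*(2*3/1) = 1656*(2*3*1) = 1656*6 = 9936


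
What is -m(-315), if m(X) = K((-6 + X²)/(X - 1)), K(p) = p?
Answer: 99219/316 ≈ 313.98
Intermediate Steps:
m(X) = (-6 + X²)/(-1 + X) (m(X) = (-6 + X²)/(X - 1) = (-6 + X²)/(-1 + X))
-m(-315) = -(-6 + (-315)²)/(-1 - 315) = -(-6 + 99225)/(-316) = -(-1)*99219/316 = -1*(-99219/316) = 99219/316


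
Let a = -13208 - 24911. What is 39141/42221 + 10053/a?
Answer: 1067568066/1609422299 ≈ 0.66332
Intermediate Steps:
a = -38119
39141/42221 + 10053/a = 39141/42221 + 10053/(-38119) = 39141*(1/42221) + 10053*(-1/38119) = 39141/42221 - 10053/38119 = 1067568066/1609422299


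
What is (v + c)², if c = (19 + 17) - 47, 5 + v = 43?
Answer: 729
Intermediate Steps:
v = 38 (v = -5 + 43 = 38)
c = -11 (c = 36 - 47 = -11)
(v + c)² = (38 - 11)² = 27² = 729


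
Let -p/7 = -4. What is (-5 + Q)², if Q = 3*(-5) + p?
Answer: 64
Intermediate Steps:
p = 28 (p = -7*(-4) = 28)
Q = 13 (Q = 3*(-5) + 28 = -15 + 28 = 13)
(-5 + Q)² = (-5 + 13)² = 8² = 64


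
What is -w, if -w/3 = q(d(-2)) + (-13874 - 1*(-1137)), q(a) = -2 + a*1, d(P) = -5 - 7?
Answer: -38253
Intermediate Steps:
d(P) = -12
q(a) = -2 + a
w = 38253 (w = -3*((-2 - 12) + (-13874 - 1*(-1137))) = -3*(-14 + (-13874 + 1137)) = -3*(-14 - 12737) = -3*(-12751) = 38253)
-w = -1*38253 = -38253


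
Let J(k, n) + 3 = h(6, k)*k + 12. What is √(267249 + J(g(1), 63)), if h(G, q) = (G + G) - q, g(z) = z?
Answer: √267269 ≈ 516.98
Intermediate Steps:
h(G, q) = -q + 2*G (h(G, q) = 2*G - q = -q + 2*G)
J(k, n) = 9 + k*(12 - k) (J(k, n) = -3 + ((-k + 2*6)*k + 12) = -3 + ((-k + 12)*k + 12) = -3 + ((12 - k)*k + 12) = -3 + (k*(12 - k) + 12) = -3 + (12 + k*(12 - k)) = 9 + k*(12 - k))
√(267249 + J(g(1), 63)) = √(267249 + (9 - 1*1*(-12 + 1))) = √(267249 + (9 - 1*1*(-11))) = √(267249 + (9 + 11)) = √(267249 + 20) = √267269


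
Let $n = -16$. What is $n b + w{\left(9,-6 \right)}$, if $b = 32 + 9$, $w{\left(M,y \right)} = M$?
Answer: $-647$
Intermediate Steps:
$b = 41$
$n b + w{\left(9,-6 \right)} = \left(-16\right) 41 + 9 = -656 + 9 = -647$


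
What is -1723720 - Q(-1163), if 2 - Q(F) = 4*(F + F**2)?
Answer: 3681902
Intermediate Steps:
Q(F) = 2 - 4*F - 4*F**2 (Q(F) = 2 - 4*(F + F**2) = 2 - (4*F + 4*F**2) = 2 + (-4*F - 4*F**2) = 2 - 4*F - 4*F**2)
-1723720 - Q(-1163) = -1723720 - (2 - 4*(-1163) - 4*(-1163)**2) = -1723720 - (2 + 4652 - 4*1352569) = -1723720 - (2 + 4652 - 5410276) = -1723720 - 1*(-5405622) = -1723720 + 5405622 = 3681902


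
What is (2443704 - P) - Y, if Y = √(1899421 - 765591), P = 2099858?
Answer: 343846 - √1133830 ≈ 3.4278e+5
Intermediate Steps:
Y = √1133830 ≈ 1064.8
(2443704 - P) - Y = (2443704 - 1*2099858) - √1133830 = (2443704 - 2099858) - √1133830 = 343846 - √1133830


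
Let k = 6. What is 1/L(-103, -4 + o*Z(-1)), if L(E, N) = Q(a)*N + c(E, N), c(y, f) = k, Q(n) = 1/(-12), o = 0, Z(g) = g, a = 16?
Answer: 3/19 ≈ 0.15789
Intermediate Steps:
Q(n) = -1/12 (Q(n) = 1*(-1/12) = -1/12)
c(y, f) = 6
L(E, N) = 6 - N/12 (L(E, N) = -N/12 + 6 = 6 - N/12)
1/L(-103, -4 + o*Z(-1)) = 1/(6 - (-4 + 0*(-1))/12) = 1/(6 - (-4 + 0)/12) = 1/(6 - 1/12*(-4)) = 1/(6 + ⅓) = 1/(19/3) = 3/19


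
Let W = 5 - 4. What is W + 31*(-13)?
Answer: -402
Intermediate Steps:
W = 1
W + 31*(-13) = 1 + 31*(-13) = 1 - 403 = -402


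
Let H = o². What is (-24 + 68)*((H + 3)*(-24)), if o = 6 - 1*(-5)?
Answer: -130944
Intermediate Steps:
o = 11 (o = 6 + 5 = 11)
H = 121 (H = 11² = 121)
(-24 + 68)*((H + 3)*(-24)) = (-24 + 68)*((121 + 3)*(-24)) = 44*(124*(-24)) = 44*(-2976) = -130944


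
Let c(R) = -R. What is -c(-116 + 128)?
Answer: 12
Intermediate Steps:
-c(-116 + 128) = -(-1)*(-116 + 128) = -(-1)*12 = -1*(-12) = 12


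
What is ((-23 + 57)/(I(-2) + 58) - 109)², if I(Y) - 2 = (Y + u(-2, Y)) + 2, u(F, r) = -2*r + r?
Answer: 11303044/961 ≈ 11762.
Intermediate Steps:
u(F, r) = -r
I(Y) = 4 (I(Y) = 2 + ((Y - Y) + 2) = 2 + (0 + 2) = 2 + 2 = 4)
((-23 + 57)/(I(-2) + 58) - 109)² = ((-23 + 57)/(4 + 58) - 109)² = (34/62 - 109)² = (34*(1/62) - 109)² = (17/31 - 109)² = (-3362/31)² = 11303044/961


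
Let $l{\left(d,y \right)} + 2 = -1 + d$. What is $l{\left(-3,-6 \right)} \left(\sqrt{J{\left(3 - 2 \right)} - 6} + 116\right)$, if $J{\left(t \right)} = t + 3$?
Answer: $-696 - 6 i \sqrt{2} \approx -696.0 - 8.4853 i$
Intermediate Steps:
$l{\left(d,y \right)} = -3 + d$ ($l{\left(d,y \right)} = -2 + \left(-1 + d\right) = -3 + d$)
$J{\left(t \right)} = 3 + t$
$l{\left(-3,-6 \right)} \left(\sqrt{J{\left(3 - 2 \right)} - 6} + 116\right) = \left(-3 - 3\right) \left(\sqrt{\left(3 + \left(3 - 2\right)\right) - 6} + 116\right) = - 6 \left(\sqrt{\left(3 + \left(3 - 2\right)\right) - 6} + 116\right) = - 6 \left(\sqrt{\left(3 + 1\right) - 6} + 116\right) = - 6 \left(\sqrt{4 - 6} + 116\right) = - 6 \left(\sqrt{-2} + 116\right) = - 6 \left(i \sqrt{2} + 116\right) = - 6 \left(116 + i \sqrt{2}\right) = -696 - 6 i \sqrt{2}$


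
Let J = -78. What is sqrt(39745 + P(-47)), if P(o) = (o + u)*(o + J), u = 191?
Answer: sqrt(21745) ≈ 147.46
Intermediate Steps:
P(o) = (-78 + o)*(191 + o) (P(o) = (o + 191)*(o - 78) = (191 + o)*(-78 + o) = (-78 + o)*(191 + o))
sqrt(39745 + P(-47)) = sqrt(39745 + (-14898 + (-47)**2 + 113*(-47))) = sqrt(39745 + (-14898 + 2209 - 5311)) = sqrt(39745 - 18000) = sqrt(21745)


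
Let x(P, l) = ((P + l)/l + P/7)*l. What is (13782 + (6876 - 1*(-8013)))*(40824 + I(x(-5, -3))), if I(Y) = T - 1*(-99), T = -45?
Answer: 1172013138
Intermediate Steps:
x(P, l) = l*(P/7 + (P + l)/l) (x(P, l) = ((P + l)/l + P*(⅐))*l = ((P + l)/l + P/7)*l = (P/7 + (P + l)/l)*l = l*(P/7 + (P + l)/l))
I(Y) = 54 (I(Y) = -45 - 1*(-99) = -45 + 99 = 54)
(13782 + (6876 - 1*(-8013)))*(40824 + I(x(-5, -3))) = (13782 + (6876 - 1*(-8013)))*(40824 + 54) = (13782 + (6876 + 8013))*40878 = (13782 + 14889)*40878 = 28671*40878 = 1172013138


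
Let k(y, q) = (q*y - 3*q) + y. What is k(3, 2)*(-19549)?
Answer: -58647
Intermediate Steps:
k(y, q) = y - 3*q + q*y (k(y, q) = (-3*q + q*y) + y = y - 3*q + q*y)
k(3, 2)*(-19549) = (3 - 3*2 + 2*3)*(-19549) = (3 - 6 + 6)*(-19549) = 3*(-19549) = -58647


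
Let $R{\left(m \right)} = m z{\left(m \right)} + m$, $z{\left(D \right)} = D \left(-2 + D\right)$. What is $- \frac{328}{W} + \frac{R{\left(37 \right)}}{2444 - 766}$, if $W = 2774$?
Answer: $\frac{33117116}{1163693} \approx 28.459$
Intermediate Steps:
$R{\left(m \right)} = m + m^{2} \left(-2 + m\right)$ ($R{\left(m \right)} = m m \left(-2 + m\right) + m = m^{2} \left(-2 + m\right) + m = m + m^{2} \left(-2 + m\right)$)
$- \frac{328}{W} + \frac{R{\left(37 \right)}}{2444 - 766} = - \frac{328}{2774} + \frac{37 \left(1 + 37 \left(-2 + 37\right)\right)}{2444 - 766} = \left(-328\right) \frac{1}{2774} + \frac{37 \left(1 + 37 \cdot 35\right)}{1678} = - \frac{164}{1387} + 37 \left(1 + 1295\right) \frac{1}{1678} = - \frac{164}{1387} + 37 \cdot 1296 \cdot \frac{1}{1678} = - \frac{164}{1387} + 47952 \cdot \frac{1}{1678} = - \frac{164}{1387} + \frac{23976}{839} = \frac{33117116}{1163693}$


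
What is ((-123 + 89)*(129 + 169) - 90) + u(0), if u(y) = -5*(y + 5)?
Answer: -10247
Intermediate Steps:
u(y) = -25 - 5*y (u(y) = -5*(5 + y) = -25 - 5*y)
((-123 + 89)*(129 + 169) - 90) + u(0) = ((-123 + 89)*(129 + 169) - 90) + (-25 - 5*0) = (-34*298 - 90) + (-25 + 0) = (-10132 - 90) - 25 = -10222 - 25 = -10247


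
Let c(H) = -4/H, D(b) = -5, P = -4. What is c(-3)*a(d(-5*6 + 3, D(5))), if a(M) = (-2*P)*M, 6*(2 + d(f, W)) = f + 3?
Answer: -64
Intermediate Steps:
d(f, W) = -3/2 + f/6 (d(f, W) = -2 + (f + 3)/6 = -2 + (3 + f)/6 = -2 + (½ + f/6) = -3/2 + f/6)
a(M) = 8*M (a(M) = (-2*(-4))*M = 8*M)
c(-3)*a(d(-5*6 + 3, D(5))) = (-4/(-3))*(8*(-3/2 + (-5*6 + 3)/6)) = (-4*(-⅓))*(8*(-3/2 + (-30 + 3)/6)) = 4*(8*(-3/2 + (⅙)*(-27)))/3 = 4*(8*(-3/2 - 9/2))/3 = 4*(8*(-6))/3 = (4/3)*(-48) = -64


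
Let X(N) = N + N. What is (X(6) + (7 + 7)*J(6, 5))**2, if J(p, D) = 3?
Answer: 2916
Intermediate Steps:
X(N) = 2*N
(X(6) + (7 + 7)*J(6, 5))**2 = (2*6 + (7 + 7)*3)**2 = (12 + 14*3)**2 = (12 + 42)**2 = 54**2 = 2916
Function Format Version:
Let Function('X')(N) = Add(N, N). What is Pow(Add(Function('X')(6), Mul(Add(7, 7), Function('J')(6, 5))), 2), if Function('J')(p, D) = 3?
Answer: 2916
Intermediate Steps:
Function('X')(N) = Mul(2, N)
Pow(Add(Function('X')(6), Mul(Add(7, 7), Function('J')(6, 5))), 2) = Pow(Add(Mul(2, 6), Mul(Add(7, 7), 3)), 2) = Pow(Add(12, Mul(14, 3)), 2) = Pow(Add(12, 42), 2) = Pow(54, 2) = 2916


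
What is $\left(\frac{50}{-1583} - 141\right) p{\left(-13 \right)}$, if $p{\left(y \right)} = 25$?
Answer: $- \frac{5581325}{1583} \approx -3525.8$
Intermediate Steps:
$\left(\frac{50}{-1583} - 141\right) p{\left(-13 \right)} = \left(\frac{50}{-1583} - 141\right) 25 = \left(50 \left(- \frac{1}{1583}\right) - 141\right) 25 = \left(- \frac{50}{1583} - 141\right) 25 = \left(- \frac{223253}{1583}\right) 25 = - \frac{5581325}{1583}$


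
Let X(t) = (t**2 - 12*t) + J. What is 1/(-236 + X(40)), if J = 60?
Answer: 1/944 ≈ 0.0010593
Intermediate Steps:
X(t) = 60 + t**2 - 12*t (X(t) = (t**2 - 12*t) + 60 = 60 + t**2 - 12*t)
1/(-236 + X(40)) = 1/(-236 + (60 + 40**2 - 12*40)) = 1/(-236 + (60 + 1600 - 480)) = 1/(-236 + 1180) = 1/944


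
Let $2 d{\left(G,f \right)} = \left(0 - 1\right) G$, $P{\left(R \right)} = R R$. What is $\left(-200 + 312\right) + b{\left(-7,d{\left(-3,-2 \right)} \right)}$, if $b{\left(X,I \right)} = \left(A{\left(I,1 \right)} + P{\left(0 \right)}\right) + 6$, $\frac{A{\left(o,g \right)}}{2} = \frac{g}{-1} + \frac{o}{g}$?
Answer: $119$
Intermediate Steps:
$P{\left(R \right)} = R^{2}$
$d{\left(G,f \right)} = - \frac{G}{2}$ ($d{\left(G,f \right)} = \frac{\left(0 - 1\right) G}{2} = \frac{\left(-1\right) G}{2} = - \frac{G}{2}$)
$A{\left(o,g \right)} = - 2 g + \frac{2 o}{g}$ ($A{\left(o,g \right)} = 2 \left(\frac{g}{-1} + \frac{o}{g}\right) = 2 \left(g \left(-1\right) + \frac{o}{g}\right) = 2 \left(- g + \frac{o}{g}\right) = - 2 g + \frac{2 o}{g}$)
$b{\left(X,I \right)} = 4 + 2 I$ ($b{\left(X,I \right)} = \left(\left(\left(-2\right) 1 + \frac{2 I}{1}\right) + 0^{2}\right) + 6 = \left(\left(-2 + 2 I 1\right) + 0\right) + 6 = \left(\left(-2 + 2 I\right) + 0\right) + 6 = \left(-2 + 2 I\right) + 6 = 4 + 2 I$)
$\left(-200 + 312\right) + b{\left(-7,d{\left(-3,-2 \right)} \right)} = \left(-200 + 312\right) + \left(4 + 2 \left(\left(- \frac{1}{2}\right) \left(-3\right)\right)\right) = 112 + \left(4 + 2 \cdot \frac{3}{2}\right) = 112 + \left(4 + 3\right) = 112 + 7 = 119$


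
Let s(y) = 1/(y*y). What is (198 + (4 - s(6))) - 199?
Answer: 107/36 ≈ 2.9722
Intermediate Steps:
s(y) = y**(-2)
(198 + (4 - s(6))) - 199 = (198 + (4 - 1/6**2)) - 199 = (198 + (4 - 1*1/36)) - 199 = (198 + (4 - 1/36)) - 199 = (198 + 143/36) - 199 = 7271/36 - 199 = 107/36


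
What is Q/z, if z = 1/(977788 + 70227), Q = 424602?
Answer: 444989265030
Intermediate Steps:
z = 1/1048015 ≈ 9.5419e-7
Q/z = 424602/(1/1048015) = 424602*1048015 = 444989265030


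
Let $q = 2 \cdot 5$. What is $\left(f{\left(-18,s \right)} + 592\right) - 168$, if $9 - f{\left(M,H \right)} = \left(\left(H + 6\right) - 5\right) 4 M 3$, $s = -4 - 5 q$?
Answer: $-11015$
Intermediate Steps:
$q = 10$
$s = -54$ ($s = -4 - 50 = -54$)
$f{\left(M,H \right)} = 9 - 12 M \left(1 + H\right)$ ($f{\left(M,H \right)} = 9 - \left(\left(H + 6\right) - 5\right) 4 M 3 = 9 - \left(\left(6 + H\right) - 5\right) 12 M = 9 - \left(1 + H\right) 12 M = 9 - 12 M \left(1 + H\right)$)
$\left(f{\left(-18,s \right)} + 592\right) - 168 = \left(\left(9 - -216 - \left(-648\right) \left(-18\right)\right) + 592\right) - 168 = \left(\left(9 + 216 - 11664\right) + 592\right) - 168 = \left(-11439 + 592\right) - 168 = -10847 - 168 = -11015$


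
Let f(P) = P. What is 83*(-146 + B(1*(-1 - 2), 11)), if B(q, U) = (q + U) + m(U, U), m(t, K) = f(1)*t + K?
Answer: -9628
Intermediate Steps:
m(t, K) = K + t (m(t, K) = 1*t + K = t + K = K + t)
B(q, U) = q + 3*U (B(q, U) = (q + U) + (U + U) = (U + q) + 2*U = q + 3*U)
83*(-146 + B(1*(-1 - 2), 11)) = 83*(-146 + (1*(-1 - 2) + 3*11)) = 83*(-146 + (1*(-3) + 33)) = 83*(-146 + (-3 + 33)) = 83*(-146 + 30) = 83*(-116) = -9628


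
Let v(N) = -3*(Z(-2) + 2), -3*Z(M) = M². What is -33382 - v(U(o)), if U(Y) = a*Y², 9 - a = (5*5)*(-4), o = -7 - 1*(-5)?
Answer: -33380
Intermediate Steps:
o = -2 (o = -7 + 5 = -2)
Z(M) = -M²/3
a = 109 (a = 9 - 5*5*(-4) = 9 - 25*(-4) = 9 - 1*(-100) = 9 + 100 = 109)
U(Y) = 109*Y²
v(N) = -2 (v(N) = -3*(-⅓*(-2)² + 2) = -3*(-⅓*4 + 2) = -3*(-4/3 + 2) = -3*⅔ = -2)
-33382 - v(U(o)) = -33382 - 1*(-2) = -33382 + 2 = -33380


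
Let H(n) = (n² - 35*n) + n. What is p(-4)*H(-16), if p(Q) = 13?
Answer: 10400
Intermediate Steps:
H(n) = n² - 34*n
p(-4)*H(-16) = 13*(-16*(-34 - 16)) = 13*(-16*(-50)) = 13*800 = 10400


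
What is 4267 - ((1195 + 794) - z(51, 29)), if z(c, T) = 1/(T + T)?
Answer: 132125/58 ≈ 2278.0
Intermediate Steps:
z(c, T) = 1/(2*T)
4267 - ((1195 + 794) - z(51, 29)) = 4267 - ((1195 + 794) - 1/(2*29)) = 4267 - (1989 - 1/(2*29)) = 4267 - (1989 - 1*1/58) = 4267 - (1989 - 1/58) = 4267 - 1*115361/58 = 4267 - 115361/58 = 132125/58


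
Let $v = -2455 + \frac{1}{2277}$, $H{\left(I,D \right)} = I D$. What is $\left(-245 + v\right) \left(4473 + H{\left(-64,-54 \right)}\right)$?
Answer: $- \frac{5416299019}{253} \approx -2.1408 \cdot 10^{7}$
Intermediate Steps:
$H{\left(I,D \right)} = D I$
$v = - \frac{5590034}{2277}$ ($v = -2455 + \frac{1}{2277} = - \frac{5590034}{2277} \approx -2455.0$)
$\left(-245 + v\right) \left(4473 + H{\left(-64,-54 \right)}\right) = \left(-245 - \frac{5590034}{2277}\right) \left(4473 - -3456\right) = - \frac{6147899 \left(4473 + 3456\right)}{2277} = \left(- \frac{6147899}{2277}\right) 7929 = - \frac{5416299019}{253}$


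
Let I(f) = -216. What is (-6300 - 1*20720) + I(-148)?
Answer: -27236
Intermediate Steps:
(-6300 - 1*20720) + I(-148) = (-6300 - 1*20720) - 216 = (-6300 - 20720) - 216 = -27020 - 216 = -27236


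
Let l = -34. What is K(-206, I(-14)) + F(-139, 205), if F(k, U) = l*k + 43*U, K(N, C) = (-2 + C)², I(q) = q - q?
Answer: 13545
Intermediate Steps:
I(q) = 0
F(k, U) = -34*k + 43*U
K(-206, I(-14)) + F(-139, 205) = (-2 + 0)² + (-34*(-139) + 43*205) = (-2)² + (4726 + 8815) = 4 + 13541 = 13545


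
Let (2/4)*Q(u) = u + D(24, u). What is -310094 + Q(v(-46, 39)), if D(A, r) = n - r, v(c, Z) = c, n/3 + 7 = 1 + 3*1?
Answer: -310112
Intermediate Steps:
n = -9 (n = -21 + 3*(1 + 3*1) = -21 + 3*(1 + 3) = -21 + 3*4 = -21 + 12 = -9)
D(A, r) = -9 - r
Q(u) = -18 (Q(u) = 2*(u + (-9 - u)) = 2*(-9) = -18)
-310094 + Q(v(-46, 39)) = -310094 - 18 = -310112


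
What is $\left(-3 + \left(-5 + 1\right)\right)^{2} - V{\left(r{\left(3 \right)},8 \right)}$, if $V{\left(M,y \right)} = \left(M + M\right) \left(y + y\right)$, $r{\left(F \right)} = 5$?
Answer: $-111$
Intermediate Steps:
$V{\left(M,y \right)} = 4 M y$ ($V{\left(M,y \right)} = 2 M 2 y = 4 M y$)
$\left(-3 + \left(-5 + 1\right)\right)^{2} - V{\left(r{\left(3 \right)},8 \right)} = \left(-3 + \left(-5 + 1\right)\right)^{2} - 4 \cdot 5 \cdot 8 = \left(-3 - 4\right)^{2} - 160 = \left(-7\right)^{2} - 160 = 49 - 160 = -111$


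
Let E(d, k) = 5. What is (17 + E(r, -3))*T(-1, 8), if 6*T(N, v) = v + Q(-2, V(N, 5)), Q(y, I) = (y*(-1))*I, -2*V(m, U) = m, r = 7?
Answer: 33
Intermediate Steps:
V(m, U) = -m/2
Q(y, I) = -I*y (Q(y, I) = (-y)*I = -I*y)
T(N, v) = -N/6 + v/6 (T(N, v) = (v - 1*(-N/2)*(-2))/6 = (v - N)/6 = -N/6 + v/6)
(17 + E(r, -3))*T(-1, 8) = (17 + 5)*(-⅙*(-1) + (⅙)*8) = 22*(⅙ + 4/3) = 22*(3/2) = 33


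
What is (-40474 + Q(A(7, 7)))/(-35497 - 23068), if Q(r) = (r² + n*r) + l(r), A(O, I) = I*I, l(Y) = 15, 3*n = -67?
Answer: 117457/175695 ≈ 0.66853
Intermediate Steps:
n = -67/3 (n = (⅓)*(-67) = -67/3 ≈ -22.333)
A(O, I) = I²
Q(r) = 15 + r² - 67*r/3 (Q(r) = (r² - 67*r/3) + 15 = 15 + r² - 67*r/3)
(-40474 + Q(A(7, 7)))/(-35497 - 23068) = (-40474 + (15 + (7²)² - 67/3*7²))/(-35497 - 23068) = (-40474 + (15 + 49² - 67/3*49))/(-58565) = (-40474 + (15 + 2401 - 3283/3))*(-1/58565) = (-40474 + 3965/3)*(-1/58565) = -117457/3*(-1/58565) = 117457/175695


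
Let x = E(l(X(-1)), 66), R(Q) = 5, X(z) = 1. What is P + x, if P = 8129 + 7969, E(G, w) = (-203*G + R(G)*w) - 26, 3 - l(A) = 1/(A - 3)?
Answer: 31383/2 ≈ 15692.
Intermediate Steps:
l(A) = 3 - 1/(-3 + A) (l(A) = 3 - 1/(A - 3) = 3 - 1/(-3 + A))
E(G, w) = -26 - 203*G + 5*w (E(G, w) = (-203*G + 5*w) - 26 = -26 - 203*G + 5*w)
x = -813/2 (x = -26 - 203*(-10 + 3*1)/(-3 + 1) + 5*66 = -26 - 203*(-10 + 3)/(-2) + 330 = -26 - (-203)*(-7)/2 + 330 = -26 - 203*7/2 + 330 = -26 - 1421/2 + 330 = -813/2 ≈ -406.50)
P = 16098
P + x = 16098 - 813/2 = 31383/2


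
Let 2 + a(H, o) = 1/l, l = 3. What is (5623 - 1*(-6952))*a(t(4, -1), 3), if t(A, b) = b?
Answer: -62875/3 ≈ -20958.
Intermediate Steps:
a(H, o) = -5/3 (a(H, o) = -2 + 1/3 = -2 + ⅓ = -5/3)
(5623 - 1*(-6952))*a(t(4, -1), 3) = (5623 - 1*(-6952))*(-5/3) = (5623 + 6952)*(-5/3) = 12575*(-5/3) = -62875/3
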